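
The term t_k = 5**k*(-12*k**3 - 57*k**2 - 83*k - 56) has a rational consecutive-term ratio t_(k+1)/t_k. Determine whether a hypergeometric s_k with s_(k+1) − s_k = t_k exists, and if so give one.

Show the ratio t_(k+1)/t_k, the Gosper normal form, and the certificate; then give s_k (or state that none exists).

The ratio is 5*(12*k**3 + 93*k**2 + 233*k + 208)/(12*k**3 + 57*k**2 + 83*k + 56).
A = 5, B = 1, C = k**3 + 19*k**2/4 + 83*k/12 + 14/3.
f must satisfy (5)·f(k+1) − (1)·f(k) = k**3 + 19*k**2/4 + 83*k/12 + 14/3.
Degrees (0,0,3) ⇒ d ≤ 3.
Solving with deg f ≤ 3: f(k) = (3*k**3 + 3*k**2 + 2*k + 4)/12.
Get s_k = R·t_k = 5**k*(-3*k**3 - 3*k**2 - 2*k - 4) with R(k) = B(k−1)f(k)/C(k) = (3*k**3 + 3*k**2 + 2*k + 4)/(12*k**3 + 57*k**2 + 83*k + 56).
Δs = 5**k*(-12*k**3 - 57*k**2 - 83*k - 56), as required.

s_k = 5**k*(-3*k**3 - 3*k**2 - 2*k - 4)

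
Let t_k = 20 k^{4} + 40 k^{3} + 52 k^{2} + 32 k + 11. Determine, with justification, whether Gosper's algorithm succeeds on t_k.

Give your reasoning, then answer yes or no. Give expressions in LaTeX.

Ratio r(k) = (20*k**4 + 120*k**3 + 292*k**2 + 336*k + 155)/(20*k**4 + 40*k**3 + 52*k**2 + 32*k + 11).
A = 1, B = 1, C = k**4 + 2*k**3 + 13*k**2/5 + 8*k/5 + 11/20.
Need (1)·f(k+1) − (1)·f(k) = k**4 + 2*k**3 + 13*k**2/5 + 8*k/5 + 11/20.
Degrees (0,0,4) ⇒ d ≤ 5.
Solve for f: f(k) = k*(4*k**4 + 4*k**2 + 3)/20 (degree 5 ≤ 5).
R(k) = B(k−1)·f(k)/C(k) = k*(4*k**4 + 4*k**2 + 3)/((2*k**2 + 2*k + 1)*(10*k**2 + 10*k + 11)); s_k = R·t_k = k*(4*k**4 + 4*k**2 + 3).
Δs = 20*k**4 + 40*k**3 + 52*k**2 + 32*k + 11, as required.

Yes. s_k = k \left(4 k^{4} + 4 k^{2} + 3\right).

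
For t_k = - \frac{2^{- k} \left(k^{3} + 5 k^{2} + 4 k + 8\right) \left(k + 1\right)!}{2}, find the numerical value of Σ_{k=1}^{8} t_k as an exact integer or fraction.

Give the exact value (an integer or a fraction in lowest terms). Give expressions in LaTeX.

r(k) = (k**4 + 10*k**3 + 33*k**2 + 52*k + 36)/(2*(k**3 + 5*k**2 + 4*k + 8)) after simplifying.
So A=k/2 + 1 and B=1, with C=k**3 + 5*k**2 + 4*k + 8.
Need (k/2 + 1)·f(k+1) − (1)·f(k) = k**3 + 5*k**2 + 4*k + 8.
deg f ≤ 2 (via 1,0,3).
A polynomial solution: f(k) = 2*(k - 1)*(k + 4).
Then R = B(k−1)f/C = 2*(k - 1)*(k + 4)/(k**3 + 5*k**2 + 4*k + 8), so s_k = R(k)·t_k = -(k - 1)*(k + 4)*factorial(k + 1)/2**k.
Verify: -(k**3 + 5*k**2 + 4*k + 8)*factorial(k + 1)/(2*2**k) matches t_k.
Sum = s_(9) − s_(1); s_(9) = -737100, s_(1) = 0 ⇒ -737100.

Σ = -737100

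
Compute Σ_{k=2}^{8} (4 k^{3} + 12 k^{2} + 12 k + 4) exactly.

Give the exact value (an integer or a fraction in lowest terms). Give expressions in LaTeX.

r(k) = (k**3 + 6*k**2 + 12*k + 8)/(k**3 + 3*k**2 + 3*k + 1) after simplifying.
Gosper form: A/B · C(k+1)/C(k) with A=1, B=1, C=k**3 + 3*k**2 + 3*k + 1.
f must satisfy (1)·f(k+1) − (1)·f(k) = k**3 + 3*k**2 + 3*k + 1.
d = 4 from the (0,0,3) case.
Solving with deg f ≤ 4: f(k) = k**2*(k + 1)**2/4.
Certificate R = B(k−1)f/C = k**2/(4*(k + 1)) gives s_k = k**2*(k**2 + 2*k + 1).
s_(k+1) − s_k = 4*k**3 + 12*k**2 + 12*k + 4 = t_k.
Evaluate s at k=9 and k=2: 8100 and 36; difference 8064.

Σ = 8064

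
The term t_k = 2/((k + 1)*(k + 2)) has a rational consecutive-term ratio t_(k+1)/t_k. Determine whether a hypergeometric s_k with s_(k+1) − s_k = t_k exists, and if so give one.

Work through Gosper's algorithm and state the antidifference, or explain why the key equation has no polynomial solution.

s_k = 2*k/(k + 1)

Step 1: r(k) = (k + 1)/(k + 3).
A = k + 1, B = k + 3, C = 1.
Need (k + 1)·f(k+1) − (k + 2)·f(k) = 1.
deg f ≤ 1 (via 1,1,0).
Solving with deg f ≤ 1: f(k) = k.
Then R = B(k−1)f/C = k*(k + 2), so s_k = R(k)·t_k = 2*k/(k + 1).
s_(k+1) − s_k = 2/(k**2 + 3*k + 2) = t_k.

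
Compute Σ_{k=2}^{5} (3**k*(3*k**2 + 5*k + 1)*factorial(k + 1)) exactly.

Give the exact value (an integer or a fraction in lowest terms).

Σ = 18370746

Compute t_(k+1)/t_k: get 3*(3*k**3 + 17*k**2 + 31*k + 18)/(3*k**2 + 5*k + 1).
Take A(k)=3*k + 6, B(k)=1, C(k)=k**2 + 5*k/3 + 1/3.
f must satisfy (3*k + 6)·f(k+1) − (1)·f(k) = k**2 + 5*k/3 + 1/3.
Bound: deg f ≤ 1.
Solve for f: f(k) = (k - 1)/3 (degree 1 ≤ 1).
So s_k = (B(k−1)f/C)·t_k = ((k - 1)/(3*k**2 + 5*k + 1))·t_k = 3**k*(k - 1)*factorial(k + 1).
s_(k+1) − s_k = 3**k*(3*k**2 + 5*k + 1)*factorial(k + 1) = t_k.
Sum = s_(6) − s_(2); s_(6) = 18370800, s_(2) = 54 ⇒ 18370746.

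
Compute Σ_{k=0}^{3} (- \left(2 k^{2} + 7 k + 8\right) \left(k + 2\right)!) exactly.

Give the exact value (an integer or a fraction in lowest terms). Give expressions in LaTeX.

Σ = -6478

Compute t_(k+1)/t_k: get (k + 3)*(7*k + 2*(k + 1)**2 + 15)/(2*k**2 + 7*k + 8).
A = k + 3, B = 1, C = k**2 + 7*k/2 + 4.
Need (k + 3)·f(k+1) − (1)·f(k) = k**2 + 7*k/2 + 4.
d = 1 from the (1,0,2) case.
Solving with deg f ≤ 1: f(k) = (2*k + 1)/2.
Get s_k = R·t_k = -(2*k + 1)*factorial(k + 2) with R(k) = B(k−1)f(k)/C(k) = (2*k + 1)/(2*k**2 + 7*k + 8).
Verify: -(2*k**2 + 7*k + 8)*factorial(k + 2) matches t_k.
Telescoping: Σ = s_(4) − s_(0) = -6480 − (-2) = -6478.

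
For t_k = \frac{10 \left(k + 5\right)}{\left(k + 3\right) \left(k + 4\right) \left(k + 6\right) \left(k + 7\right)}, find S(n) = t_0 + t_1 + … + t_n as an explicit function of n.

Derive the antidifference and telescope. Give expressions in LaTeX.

Step 1: r(k) = (k + 3)*(k + 6)**2/((k + 5)**2*(k + 8)).
Normal form (A,B,C) = (k + 3, k + 8, k**2 + 10*k + 25).
Solve (k + 3)·f(k+1) − (k + 7)·f(k) = k**2 + 10*k + 25.
d = 4 from the (1,1,2) case.
Solve for f: f(k) = k*(k + 4)*(k + 5)*(k + 9)/36 (degree 4 ≤ 4).
R(k) = B(k−1)·f(k)/C(k) = k*(k + 4)*(k + 7)*(k + 9)/(36*(k + 5)); s_k = R·t_k = 5*k*(k + 9)/(18*(k**2 + 9*k + 18)).
Verify: 10*(k + 5)/(k**4 + 20*k**3 + 145*k**2 + 450*k + 504) matches t_k.
Telescope: S(n) = s_(n+1) − s_(0) = 5*(n**2 + 11*n + 10)/(18*(n**2 + 11*n + 28)) − (0) = 5*(n**2 + 11*n + 10)/(18*(n**2 + 11*n + 28)).

S(n) = \frac{5 \left(n^{2} + 11 n + 10\right)}{18 \left(n^{2} + 11 n + 28\right)}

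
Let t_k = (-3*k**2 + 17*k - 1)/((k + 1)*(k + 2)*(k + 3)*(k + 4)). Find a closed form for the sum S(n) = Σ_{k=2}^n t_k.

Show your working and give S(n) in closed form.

r(k) = -(k + 1)*(17*k - 3*(k + 1)**2 + 16)/((k + 5)*(3*k**2 - 17*k + 1)) after simplifying.
Take A(k)=k + 1, B(k)=k + 5, C(k)=k**2 - 17*k/3 + 1/3.
Need (k + 1)·f(k+1) − (k + 4)·f(k) = k**2 - 17*k/3 + 1/3.
Degrees (1,1,2) ⇒ d ≤ 3.
A polynomial solution: f(k) = -k*(3*k - 4)/3.
Then R = B(k−1)f/C = -k*(k + 4)*(3*k - 4)/(3*k**2 - 17*k + 1), so s_k = R(k)·t_k = k*(3*k - 4)/((k + 1)*(k + 2)*(k + 3)).
s_(k+1) − s_k = (-3*k**2 + 17*k - 1)/(k**4 + 10*k**3 + 35*k**2 + 50*k + 24) = t_k.
Σ_(k=2)^n t_k = s_(n+1) − s_(2) = ((3*n**2 + 2*n - 1)/(n**3 + 9*n**2 + 26*n + 24)) − (1/15), i.e. (-n**3 + 36*n**2 + 4*n - 39)/(15*(n**3 + 9*n**2 + 26*n + 24)).

S(n) = (-n**3 + 36*n**2 + 4*n - 39)/(15*(n**3 + 9*n**2 + 26*n + 24))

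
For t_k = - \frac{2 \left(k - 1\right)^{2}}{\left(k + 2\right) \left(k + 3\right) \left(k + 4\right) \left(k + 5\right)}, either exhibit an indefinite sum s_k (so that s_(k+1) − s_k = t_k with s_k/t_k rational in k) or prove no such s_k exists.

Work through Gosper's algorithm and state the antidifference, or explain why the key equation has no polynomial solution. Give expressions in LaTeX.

Step 1: r(k) = k**2*(k + 2)/((k - 1)**2*(k + 6)).
Gosper form: A/B · C(k+1)/C(k) with A=k + 2, B=k + 6, C=k**2 - 2*k + 1.
f must satisfy (k + 2)·f(k+1) − (k + 5)·f(k) = k**2 - 2*k + 1.
deg f ≤ 3 (via 1,1,2).
Match coefficients ⇒ f(k) = k*(k**2 - 3*k + 8)/12.
Get s_k = R·t_k = k*(-k**2 + 3*k - 8)/(6*(k**3 + 9*k**2 + 26*k + 24)) with R(k) = B(k−1)f(k)/C(k) = k*(k + 5)*(k**2 - 3*k + 8)/(12*(k - 1)**2).
Δs = 2*(-k**2 + 2*k - 1)/(k**4 + 14*k**3 + 71*k**2 + 154*k + 120), as required.

s_k = \frac{k \left(- k^{2} + 3 k - 8\right)}{6 \left(k^{3} + 9 k^{2} + 26 k + 24\right)}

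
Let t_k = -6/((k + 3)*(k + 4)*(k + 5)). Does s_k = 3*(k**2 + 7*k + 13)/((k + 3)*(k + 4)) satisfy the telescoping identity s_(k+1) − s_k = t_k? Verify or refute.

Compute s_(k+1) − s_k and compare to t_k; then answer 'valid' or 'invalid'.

valid (s_(k+1) − s_k reduces to t_k)

s_(k+1) = 3*(7*k + (k + 1)**2 + 20)/((k + 4)*(k + 5))
s_(k+1) − s_k = -6/(k**3 + 12*k**2 + 47*k + 60)
(s_(k+1) − s_k) − t_k = 0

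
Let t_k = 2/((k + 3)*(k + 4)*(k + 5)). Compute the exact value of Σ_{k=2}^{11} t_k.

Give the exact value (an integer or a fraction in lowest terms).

Σ = 7/240

Ratio r(k) = (k + 3)/(k + 6).
Take A(k)=k + 3, B(k)=k + 6, C(k)=1.
Set up (k + 3)·f(k+1) − (k + 5)·f(k) − (1) = 0.
From deg A=1, deg B=1, deg C=0: d=2.
Solving with deg f ≤ 2: f(k) = k*(k + 7)/24.
R(k) = B(k−1)·f(k)/C(k) = k*(k + 5)*(k + 7)/24; s_k = R·t_k = k*(k + 7)/(12*(k + 3)*(k + 4)).
Check: Δs_k = 2/(k**3 + 12*k**2 + 47*k + 60). ✓
Evaluate s at k=12 and k=2: 19/240 and 1/20; difference 7/240.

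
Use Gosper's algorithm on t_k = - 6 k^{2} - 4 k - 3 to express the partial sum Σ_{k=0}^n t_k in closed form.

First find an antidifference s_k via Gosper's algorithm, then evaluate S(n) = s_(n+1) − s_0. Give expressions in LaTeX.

The ratio is (6*k**2 + 16*k + 13)/(6*k**2 + 4*k + 3).
So A=1 and B=1, with C=k**2 + 2*k/3 + 1/2.
f must satisfy (1)·f(k+1) − (1)·f(k) = k**2 + 2*k/3 + 1/2.
Degrees (0,0,2) ⇒ d ≤ 3.
Solve for f: f(k) = k*(2*k**2 - k + 2)/6 (degree 3 ≤ 3).
Then R = B(k−1)f/C = k*(2*k**2 - k + 2)/(6*k**2 + 4*k + 3), so s_k = R(k)·t_k = k*(-2*k**2 + k - 2).
Check: Δs_k = -6*k**2 - 4*k - 3. ✓
Evaluate: s_(n+1) = -2*n**3 - 5*n**2 - 6*n - 3; subtract s_(0) = 0 ⇒ S(n) = -2*n**3 - 5*n**2 - 6*n - 3.

S(n) = - 2 n^{3} - 5 n^{2} - 6 n - 3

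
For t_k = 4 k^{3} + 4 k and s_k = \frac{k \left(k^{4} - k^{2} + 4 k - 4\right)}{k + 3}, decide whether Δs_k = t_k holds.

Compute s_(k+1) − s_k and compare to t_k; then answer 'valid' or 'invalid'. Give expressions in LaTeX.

s_(k+1) = (k + 1)*(4*k + (k + 1)**4 - (k + 1)**2)/(k + 4)
s_(k+1) − s_k = k*(4*k**4 + 25*k**3 + 38*k**2 + 27*k + 34)/(k**2 + 7*k + 12)
(s_(k+1) − s_k) − t_k = k*(-3*k**3 - 14*k**2 - k - 14)/(k**2 + 7*k + 12)

Invalid: residual \frac{k \left(- 3 k^{3} - 14 k^{2} - k - 14\right)}{k^{2} + 7 k + 12} ≠ 0.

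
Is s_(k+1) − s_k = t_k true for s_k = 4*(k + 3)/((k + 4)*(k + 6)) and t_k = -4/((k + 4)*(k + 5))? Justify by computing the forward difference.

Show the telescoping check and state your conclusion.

Invalid: residual 12*(2*k + 11)/(k**4 + 22*k**3 + 179*k**2 + 638*k + 840) ≠ 0.

s_(k+1) = 4*(k + 4)/((k + 5)*(k + 7))
s_(k+1) − s_k = 4*(-k**2 - 7*k - 9)/(k**4 + 22*k**3 + 179*k**2 + 638*k + 840)
(s_(k+1) − s_k) − t_k = 12*(2*k + 11)/(k**4 + 22*k**3 + 179*k**2 + 638*k + 840)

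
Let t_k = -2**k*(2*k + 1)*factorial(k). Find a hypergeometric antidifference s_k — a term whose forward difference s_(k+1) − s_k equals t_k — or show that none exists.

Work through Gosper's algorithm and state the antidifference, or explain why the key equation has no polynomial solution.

t_(k+1)/t_k = 2*(k + 1)*(2*k + 3)/(2*k + 1).
Take A(k)=2*k + 2, B(k)=1, C(k)=k + 1/2.
Solve (2*k + 2)·f(k+1) − (1)·f(k) = k + 1/2.
Bound: deg f ≤ 0.
Solve for f: f(k) = 1/2 (degree 0 ≤ 0).
R(k) = B(k−1)·f(k)/C(k) = 1/(2*k + 1); s_k = R·t_k = -2**k*factorial(k).
Verify: -2**k*(2*k + 1)*factorial(k) matches t_k.

s_k = -2**k*factorial(k)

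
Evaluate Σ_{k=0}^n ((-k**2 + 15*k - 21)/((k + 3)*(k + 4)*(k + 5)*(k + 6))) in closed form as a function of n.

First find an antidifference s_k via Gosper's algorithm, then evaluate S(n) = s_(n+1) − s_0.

Step 1: r(k) = (k + 3)*(-15*k + (k + 1)**2 + 6)/((k + 7)*(k**2 - 15*k + 21)).
Gosper form: A/B · C(k+1)/C(k) with A=k + 3, B=k + 7, C=k**2 - 15*k + 21.
Need (k + 3)·f(k+1) − (k + 6)·f(k) = k**2 - 15*k + 21.
From deg A=1, deg B=1, deg C=2: d=3.
Solving with deg f ≤ 3: f(k) = k*(k**2 - 3*k + 107)/15.
Get s_k = R·t_k = k*(-k**2 + 3*k - 107)/(15*(k + 3)*(k + 4)*(k + 5)) with R(k) = B(k−1)f(k)/C(k) = k*(k + 6)*(k**2 - 3*k + 107)/(15*(k**2 - 15*k + 21)).
Δs = (-k**2 + 15*k - 21)/(k**4 + 18*k**3 + 119*k**2 + 342*k + 360), as required.
Telescope: S(n) = s_(n+1) − s_(0) = (-n**3 - 104*n - 105)/(15*(n**3 + 15*n**2 + 74*n + 120)) − (0) = (-n**3 - 104*n - 105)/(15*(n**3 + 15*n**2 + 74*n + 120)).

S(n) = (-n**3 - 104*n - 105)/(15*(n**3 + 15*n**2 + 74*n + 120))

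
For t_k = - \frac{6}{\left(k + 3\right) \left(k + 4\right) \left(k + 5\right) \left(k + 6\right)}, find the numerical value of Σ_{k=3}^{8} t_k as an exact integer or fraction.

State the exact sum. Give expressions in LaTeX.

r(k) = (k + 3)/(k + 7) after simplifying.
Factor: A=k + 3; B=k + 7; C=1.
Need (k + 3)·f(k+1) − (k + 6)·f(k) = 1.
deg f ≤ 3 (via 1,1,0).
Match coefficients ⇒ f(k) = k*(k**2 + 12*k + 47)/180.
Then R = B(k−1)f/C = k*(k + 6)*(k**2 + 12*k + 47)/180, so s_k = R(k)·t_k = k*(-k**2 - 12*k - 47)/(30*(k + 3)*(k + 4)*(k + 5)).
s_(k+1) − s_k = -6/(k**4 + 18*k**3 + 119*k**2 + 342*k + 360) = t_k.
Telescoping: Σ = s_(9) − s_(3) = -59/1820 − (-23/840) = -11/2184.

Σ = -11/2184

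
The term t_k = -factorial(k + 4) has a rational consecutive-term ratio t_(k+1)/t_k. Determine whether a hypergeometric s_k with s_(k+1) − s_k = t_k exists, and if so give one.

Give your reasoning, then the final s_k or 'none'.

r(k) = k + 5 after simplifying.
Normal form (A,B,C) = (k + 5, 1, 1).
Need (k + 5)·f(k+1) − (1)·f(k) = 1.
deg f ≤ -1 (via 1,0,0).
d = -1 < 0 ⇒ no nonzero polynomial f; not summable.

none (Gosper's algorithm certifies no s_k)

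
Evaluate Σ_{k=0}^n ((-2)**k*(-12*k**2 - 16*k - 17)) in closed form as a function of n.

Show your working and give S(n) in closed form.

Ratio r(k) = 2*(-12*k**2 - 40*k - 45)/(12*k**2 + 16*k + 17).
Take A(k)=-2, B(k)=1, C(k)=k**2 + 4*k/3 + 17/12.
Key eq: (-2)·f(k+1) = (1)·f(k) + (k**2 + 4*k/3 + 17/12).
Degrees (0,0,2) ⇒ d ≤ 2.
Match coefficients ⇒ f(k) = -(4*k**2 + 3)/12.
So s_k = (B(k−1)f/C)·t_k = (-(4*k**2 + 3)/(12*k**2 + 16*k + 17))·t_k = (-2)**k*(4*k**2 + 3).
Δs = (-2)**k*(-12*k**2 - 16*k - 17), as required.
Evaluate: s_(n+1) = (-2)**(n + 1)*(4*n**2 + 8*n + 7); subtract s_(0) = 3 ⇒ S(n) = -8*(-2)**n*n**2 - 16*(-2)**n*n - 14*(-2)**n - 3.

S(n) = -8*(-2)**n*n**2 - 16*(-2)**n*n - 14*(-2)**n - 3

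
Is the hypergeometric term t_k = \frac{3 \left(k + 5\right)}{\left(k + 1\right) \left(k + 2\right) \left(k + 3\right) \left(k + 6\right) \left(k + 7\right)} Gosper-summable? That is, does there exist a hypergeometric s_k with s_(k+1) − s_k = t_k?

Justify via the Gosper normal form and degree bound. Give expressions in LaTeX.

Yes. s_k = \frac{k \left(k^{2} + 9 k + 20\right)}{12 \left(k^{3} + 9 k^{2} + 20 k + 12\right)}.

The ratio is (k + 1)*(k + 6)**2/((k + 4)*(k + 5)*(k + 8)).
A = k + 1, B = k + 8, C = k**3 + 14*k**2 + 65*k + 100.
f must satisfy (k + 1)·f(k+1) − (k + 7)·f(k) = k**3 + 14*k**2 + 65*k + 100.
deg f ≤ 6 (via 1,1,3).
Match coefficients ⇒ f(k) = k*(k + 3)*(k + 4)**2*(k + 5)**2/36.
R(k) = B(k−1)·f(k)/C(k) = k*(k + 3)*(k + 4)*(k + 7)/36; s_k = R·t_k = k*(k**2 + 9*k + 20)/(12*(k**3 + 9*k**2 + 20*k + 12)).
Check: Δs_k = 3*(k + 5)/(k**5 + 19*k**4 + 131*k**3 + 401*k**2 + 540*k + 252). ✓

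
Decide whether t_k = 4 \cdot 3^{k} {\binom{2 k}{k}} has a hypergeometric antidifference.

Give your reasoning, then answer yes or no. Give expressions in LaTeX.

No; the degree bound rules out any f.

Compute t_(k+1)/t_k: get 6*(2*k + 1)/(k + 1).
So A=12*k + 6 and B=k + 1, with C=1.
Key eq: (12*k + 6)·f(k+1) = (k)·f(k) + (1).
From deg A=1, deg B=1, deg C=0: d=-1.
Bound -1 < 0, so the key equation has no polynomial solution.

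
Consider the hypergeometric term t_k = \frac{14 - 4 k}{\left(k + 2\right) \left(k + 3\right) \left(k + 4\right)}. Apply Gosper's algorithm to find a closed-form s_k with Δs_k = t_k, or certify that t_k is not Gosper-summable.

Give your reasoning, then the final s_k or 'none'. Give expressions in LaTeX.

s_k = \frac{k \left(k + 13\right)}{2 \left(k + 2\right) \left(k + 3\right)}

The ratio is (k + 2)*(2*k - 5)/((k + 5)*(2*k - 7)).
Gosper form: A/B · C(k+1)/C(k) with A=k + 2, B=k + 5, C=k - 7/2.
f must satisfy (k + 2)·f(k+1) − (k + 4)·f(k) = k - 7/2.
Bound: deg f ≤ 2.
Solve for f: f(k) = -k*(k + 13)/8 (degree 2 ≤ 2).
Certificate R = B(k−1)f/C = -k*(k + 4)*(k + 13)/(4*(2*k - 7)) gives s_k = k*(k + 13)/(2*(k + 2)*(k + 3)).
s_(k+1) − s_k = 2*(7 - 2*k)/(k**3 + 9*k**2 + 26*k + 24) = t_k.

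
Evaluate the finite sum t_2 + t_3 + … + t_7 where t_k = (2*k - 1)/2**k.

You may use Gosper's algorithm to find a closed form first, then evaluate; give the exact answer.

Σ = 303/128

Ratio r(k) = (2*k + 1)/(2*(2*k - 1)).
A = 1/2, B = 1, C = k - 1/2.
f must satisfy (1/2)·f(k+1) − (1)·f(k) = k - 1/2.
d = 1 from the (0,0,1) case.
Match coefficients ⇒ f(k) = -2*k - 1.
Get s_k = R·t_k = 2*(-2*k - 1)/2**k with R(k) = B(k−1)f(k)/C(k) = -2*(2*k + 1)/(2*k - 1).
Δs = (2*k - 1)/2**k, as required.
Sum = s_(8) − s_(2); s_(8) = -17/128, s_(2) = -5/2 ⇒ 303/128.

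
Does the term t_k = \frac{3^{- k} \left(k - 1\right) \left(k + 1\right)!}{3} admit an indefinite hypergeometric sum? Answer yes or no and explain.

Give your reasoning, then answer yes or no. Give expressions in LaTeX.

Yes. s_k = 3^{- k} \left(k + 1\right)!.

Ratio r(k) = k*(k + 2)/(3*(k - 1)).
Take A(k)=k/3 + 2/3, B(k)=1, C(k)=k - 1.
Set up (k/3 + 2/3)·f(k+1) − (1)·f(k) − (k - 1) = 0.
Bound: deg f ≤ 0.
Solving with deg f ≤ 0: f(k) = 3.
Get s_k = R·t_k = factorial(k + 1)/3**k with R(k) = B(k−1)f(k)/C(k) = 3/(k - 1).
Check: Δs_k = (k - 1)*factorial(k + 1)/(3*3**k). ✓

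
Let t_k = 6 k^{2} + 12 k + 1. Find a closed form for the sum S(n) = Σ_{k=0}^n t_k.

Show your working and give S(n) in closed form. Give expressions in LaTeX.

S(n) = 2 n^{3} + 9 n^{2} + 8 n + 1

r(k) = (6*k**2 + 24*k + 19)/(6*k**2 + 12*k + 1) after simplifying.
So A=1 and B=1, with C=k**2 + 2*k + 1/6.
Need (1)·f(k+1) − (1)·f(k) = k**2 + 2*k + 1/6.
deg f ≤ 3 (via 0,0,2).
Solve for f: f(k) = k*(2*k**2 + 3*k - 4)/6 (degree 3 ≤ 3).
So s_k = (B(k−1)f/C)·t_k = (k*(2*k**2 + 3*k - 4)/(6*k**2 + 12*k + 1))·t_k = k*(2*k**2 + 3*k - 4).
Verify: 6*k**2 + 12*k + 1 matches t_k.
Evaluate: s_(n+1) = 2*n**3 + 9*n**2 + 8*n + 1; subtract s_(0) = 0 ⇒ S(n) = 2*n**3 + 9*n**2 + 8*n + 1.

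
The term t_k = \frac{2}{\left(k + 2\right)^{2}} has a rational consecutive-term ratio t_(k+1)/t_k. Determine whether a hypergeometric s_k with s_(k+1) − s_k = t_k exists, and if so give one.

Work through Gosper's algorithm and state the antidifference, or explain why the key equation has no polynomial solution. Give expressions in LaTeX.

not Gosper-summable; s_k does not exist

The ratio is (k + 2)**2/(k + 3)**2.
Take A(k)=k**2 + 4*k + 4, B(k)=k**2 + 6*k + 9, C(k)=1.
Key eq: (k**2 + 4*k + 4)·f(k+1) = (k**2 + 4*k + 4)·f(k) + (1).
deg f ≤ 0 (via 2,2,0).
Put f(k) = c0: A·f(k+1) − B(k−1)·f(k) − C = -1; need -1 = 0 — inconsistent ⇒ no f, not summable.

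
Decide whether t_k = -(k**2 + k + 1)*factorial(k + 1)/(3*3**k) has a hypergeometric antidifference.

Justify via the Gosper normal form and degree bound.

Yes. s_k = -(k + 1)*factorial(k + 1)/3**k.

Compute t_(k+1)/t_k: get (k + 2)*(k + (k + 1)**2 + 2)/(3*(k**2 + k + 1)).
Gosper form: A/B · C(k+1)/C(k) with A=k/3 + 2/3, B=1, C=k**2 + k + 1.
Need (k/3 + 2/3)·f(k+1) − (1)·f(k) = k**2 + k + 1.
deg f ≤ 1 (via 1,0,2).
Coefficient equations give f(k) = 3*(k + 1).
Get s_k = R·t_k = -(k + 1)*factorial(k + 1)/3**k with R(k) = B(k−1)f(k)/C(k) = 3*(k + 1)/(k**2 + k + 1).
Verify: -(k**2 + k + 1)*factorial(k + 1)/(3*3**k) matches t_k.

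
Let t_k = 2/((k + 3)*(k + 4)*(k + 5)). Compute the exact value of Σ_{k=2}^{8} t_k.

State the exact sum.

The ratio is (k + 3)/(k + 6).
Factor: A=k + 3; B=k + 6; C=1.
f must satisfy (k + 3)·f(k+1) − (k + 5)·f(k) = 1.
d = 2 from the (1,1,0) case.
Solve for f: f(k) = k*(k + 7)/24 (degree 2 ≤ 2).
Get s_k = R·t_k = k*(k + 7)/(12*(k + 3)*(k + 4)) with R(k) = B(k−1)f(k)/C(k) = k*(k + 5)*(k + 7)/24.
Δs = 2/(k**3 + 12*k**2 + 47*k + 60), as required.
Sum = s_(9) − s_(2); s_(9) = 1/13, s_(2) = 1/20 ⇒ 7/260.

Σ = 7/260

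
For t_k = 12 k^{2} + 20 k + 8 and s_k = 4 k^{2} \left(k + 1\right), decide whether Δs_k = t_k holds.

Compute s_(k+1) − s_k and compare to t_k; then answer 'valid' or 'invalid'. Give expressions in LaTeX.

Valid — Δs_k = t_k.

s_(k+1) = 4*(k + 1)**2*(k + 2)
s_(k+1) − s_k = 12*k**2 + 20*k + 8
(s_(k+1) − s_k) − t_k = 0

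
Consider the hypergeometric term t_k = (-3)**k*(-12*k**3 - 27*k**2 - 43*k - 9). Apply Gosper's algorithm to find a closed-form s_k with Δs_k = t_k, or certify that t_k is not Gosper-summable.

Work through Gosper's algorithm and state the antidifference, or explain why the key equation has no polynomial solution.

t_(k+1)/t_k = 3*(-12*k**3 - 63*k**2 - 133*k - 91)/(12*k**3 + 27*k**2 + 43*k + 9).
Factor: A=-3; B=1; C=k**3 + 9*k**2/4 + 43*k/12 + 3/4.
f must satisfy (-3)·f(k+1) − (1)·f(k) = k**3 + 9*k**2/4 + 43*k/12 + 3/4.
d = 3 from the (0,0,3) case.
Match coefficients ⇒ f(k) = -(3*k**3 + 4*k - 3)/12.
Get s_k = R·t_k = (-3)**k*(3*k**3 + 4*k - 3) with R(k) = B(k−1)f(k)/C(k) = -(3*k**3 + 4*k - 3)/(12*k**3 + 27*k**2 + 43*k + 9).
Verify: (-3)**k*(-3*k**3 - 16*k - 9*(k + 1)**3) matches t_k.

s_k = (-3)**k*(3*k**3 + 4*k - 3)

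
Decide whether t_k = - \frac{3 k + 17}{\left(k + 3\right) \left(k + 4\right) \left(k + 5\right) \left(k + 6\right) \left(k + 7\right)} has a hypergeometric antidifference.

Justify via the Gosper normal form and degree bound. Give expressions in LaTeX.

Yes. s_k = \frac{k \left(- k^{2} - 13 k - 54\right)}{72 \left(k^{3} + 13 k^{2} + 54 k + 72\right)}.

t_(k+1)/t_k = (k + 3)*(3*k + 20)/((k + 8)*(3*k + 17)).
A = k + 3, B = k + 8, C = k + 17/3.
Need (k + 3)·f(k+1) − (k + 7)·f(k) = k + 17/3.
Bound: deg f ≤ 4.
Solving with deg f ≤ 4: f(k) = k*(k + 5)*(k**2 + 13*k + 54)/216.
Then R = B(k−1)f/C = k*(k + 5)*(k + 7)*(k**2 + 13*k + 54)/(72*(3*k + 17)), so s_k = R(k)·t_k = k*(-k**2 - 13*k - 54)/(72*(k**3 + 13*k**2 + 54*k + 72)).
Check: Δs_k = (-3*k - 17)/(k**5 + 25*k**4 + 245*k**3 + 1175*k**2 + 2754*k + 2520). ✓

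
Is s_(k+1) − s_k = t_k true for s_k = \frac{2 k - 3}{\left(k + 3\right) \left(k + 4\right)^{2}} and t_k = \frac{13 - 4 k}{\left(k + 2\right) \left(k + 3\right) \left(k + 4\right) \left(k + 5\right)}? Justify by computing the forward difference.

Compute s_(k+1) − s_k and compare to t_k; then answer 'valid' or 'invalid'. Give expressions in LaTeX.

Invalid: residual \frac{2 \left(6 k^{2} + 10 k - 67\right)}{k^{6} + 23 k^{5} + 217 k^{4} + 1073 k^{3} + 2926 k^{2} + 4160 k + 2400} ≠ 0.

s_(k+1) = (2*k - 1)/((k + 4)*(k + 5)**2)
s_(k+1) − s_k = (-4*k**2 - 3*k + 63)/(k**5 + 21*k**4 + 175*k**3 + 723*k**2 + 1480*k + 1200)
(s_(k+1) − s_k) − t_k = 2*(6*k**2 + 10*k - 67)/(k**6 + 23*k**5 + 217*k**4 + 1073*k**3 + 2926*k**2 + 4160*k + 2400)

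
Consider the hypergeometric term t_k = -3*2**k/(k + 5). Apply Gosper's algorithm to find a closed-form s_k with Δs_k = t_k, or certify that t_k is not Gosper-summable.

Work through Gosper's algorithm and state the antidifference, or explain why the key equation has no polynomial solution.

Compute t_(k+1)/t_k: get 2*(k + 5)/(k + 6).
A = 2*k + 10, B = k + 6, C = 1.
Solve (2*k + 10)·f(k+1) − (k + 5)·f(k) = 1.
deg f ≤ -1 (via 1,1,0).
Negative degree bound (-1): no f exists, t_k not Gosper-summable.

no hypergeometric antidifference exists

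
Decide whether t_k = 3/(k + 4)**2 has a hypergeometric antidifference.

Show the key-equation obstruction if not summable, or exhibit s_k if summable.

No. Not Gosper-summable.

t_(k+1)/t_k = (k + 4)**2/(k + 5)**2.
Factor: A=k**2 + 8*k + 16; B=k**2 + 10*k + 25; C=1.
f must satisfy (k**2 + 8*k + 16)·f(k+1) − (k**2 + 8*k + 16)·f(k) = 1.
Bound: deg f ≤ 0.
Write f(k) = c0. Then LHS − RHS = -1, requiring -1 = 0: contradictory. No certificate.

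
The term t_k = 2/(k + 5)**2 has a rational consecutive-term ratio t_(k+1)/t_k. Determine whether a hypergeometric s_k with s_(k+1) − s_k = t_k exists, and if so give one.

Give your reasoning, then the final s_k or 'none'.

no hypergeometric antidifference exists

Ratio r(k) = (k + 5)**2/(k + 6)**2.
So A=k**2 + 10*k + 25 and B=k**2 + 12*k + 36, with C=1.
Need (k**2 + 10*k + 25)·f(k+1) − (k**2 + 10*k + 25)·f(k) = 1.
Bound: deg f ≤ 0.
Write f(k) = c0. Then LHS − RHS = -1, requiring -1 = 0: contradictory. No certificate.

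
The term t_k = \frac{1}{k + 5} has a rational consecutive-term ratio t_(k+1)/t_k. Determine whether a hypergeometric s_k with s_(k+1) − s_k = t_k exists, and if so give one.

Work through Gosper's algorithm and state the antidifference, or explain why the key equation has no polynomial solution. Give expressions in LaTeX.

Ratio r(k) = (k + 5)/(k + 6).
A = k + 5, B = k + 6, C = 1.
Need (k + 5)·f(k+1) − (k + 5)·f(k) = 1.
deg f ≤ 0 (via 1,1,0).
f = c0 ⇒ A·f(k+1) − B(k−1)·f(k) − C = -1. The system {-1 = 0} is inconsistent; no antidifference.

no hypergeometric antidifference exists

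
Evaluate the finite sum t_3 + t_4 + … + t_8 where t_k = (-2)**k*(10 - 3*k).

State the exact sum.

Compute t_(k+1)/t_k: get 2*(7 - 3*k)/(3*k - 10).
A = -2, B = 1, C = k - 10/3.
f must satisfy (-2)·f(k+1) − (1)·f(k) = k - 10/3.
d = 1 from the (0,0,1) case.
Solve for f: f(k) = -(k - 4)/3 (degree 1 ≤ 1).
Certificate R = B(k−1)f/C = -(k - 4)/(3*k - 10) gives s_k = (-2)**k*(k - 4).
Verify: (-2)**k*(10 - 3*k) matches t_k.
Σ_(k=3)^(8) t_k = s_(9) − s_(3) = -2560 − (8) = -2568.

Σ = -2568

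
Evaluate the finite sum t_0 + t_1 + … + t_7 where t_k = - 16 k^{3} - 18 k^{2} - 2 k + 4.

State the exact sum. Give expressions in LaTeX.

The ratio is (8*k**3 + 33*k**2 + 43*k + 16)/(8*k**3 + 9*k**2 + k - 2).
Factor: A=1; B=1; C=k**3 + 9*k**2/8 + k/8 - 1/4.
Need (1)·f(k+1) − (1)·f(k) = k**3 + 9*k**2/8 + k/8 - 1/4.
d = 4 from the (0,0,3) case.
Solving with deg f ≤ 4: f(k) = k*(2*k**3 - k**2 - 2*k - 1)/8.
So s_k = (B(k−1)f/C)·t_k = (k*(2*k**3 - k**2 - 2*k - 1)/(8*k**3 + 9*k**2 + k - 2))·t_k = 2*k*(-2*k**3 + k**2 + 2*k + 1).
Δs = -16*k**3 - 18*k**2 - 2*k + 4, as required.
Sum = s_(8) − s_(0); s_(8) = -15088, s_(0) = 0 ⇒ -15088.

Σ = -15088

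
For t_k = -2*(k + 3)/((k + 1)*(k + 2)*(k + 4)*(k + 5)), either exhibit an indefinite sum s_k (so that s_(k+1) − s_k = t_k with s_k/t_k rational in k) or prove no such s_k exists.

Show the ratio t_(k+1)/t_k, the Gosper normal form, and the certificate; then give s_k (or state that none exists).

Step 1: r(k) = (k + 1)*(k + 4)**2/((k + 3)**2*(k + 6)).
Take A(k)=k + 1, B(k)=k + 6, C(k)=k**2 + 6*k + 9.
f must satisfy (k + 1)·f(k+1) − (k + 5)·f(k) = k**2 + 6*k + 9.
Bound: deg f ≤ 4.
Match coefficients ⇒ f(k) = k*(k + 2)*(k + 3)*(k + 5)/8.
Get s_k = R·t_k = k*(-k - 5)/(4*(k**2 + 5*k + 4)) with R(k) = B(k−1)f(k)/C(k) = k*(k + 2)*(k + 5)**2/(8*(k + 3)).
Verify: 2*(-k - 3)/(k**4 + 12*k**3 + 49*k**2 + 78*k + 40) matches t_k.

s_k = k*(-k - 5)/(4*(k**2 + 5*k + 4))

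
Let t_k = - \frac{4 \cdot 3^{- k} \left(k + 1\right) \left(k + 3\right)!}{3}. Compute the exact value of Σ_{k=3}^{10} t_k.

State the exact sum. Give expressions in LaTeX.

Σ = -1434955840/729

The ratio is (k + 2)*(k + 4)/(3*(k + 1)).
Gosper form: A/B · C(k+1)/C(k) with A=k/3 + 4/3, B=1, C=k + 1.
Solve (k/3 + 4/3)·f(k+1) − (1)·f(k) = k + 1.
Bound: deg f ≤ 0.
A polynomial solution: f(k) = 3.
Certificate R = B(k−1)f/C = 3/(k + 1) gives s_k = -4*factorial(k + 3)/3**k.
s_(k+1) − s_k = -4*(k + 1)*factorial(k + 3)/(3*3**k) = t_k.
Sum = s_(11) − s_(3); s_(11) = -1435033600/729, s_(3) = -320/3 ⇒ -1434955840/729.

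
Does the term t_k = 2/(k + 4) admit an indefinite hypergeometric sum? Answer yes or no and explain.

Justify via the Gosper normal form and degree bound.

No. Not Gosper-summable.

Compute t_(k+1)/t_k: get (k + 4)/(k + 5).
So A=k + 4 and B=k + 5, with C=1.
Solve (k + 4)·f(k+1) − (k + 4)·f(k) = 1.
deg f ≤ 0 (via 1,1,0).
Write f(k) = c0. Then LHS − RHS = -1, requiring -1 = 0: contradictory. No certificate.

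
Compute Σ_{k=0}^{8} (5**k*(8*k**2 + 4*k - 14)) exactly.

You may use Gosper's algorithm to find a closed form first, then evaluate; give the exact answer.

Step 1: r(k) = 5*(4*k**2 + 10*k - 1)/(4*k**2 + 2*k - 7).
Gosper form: A/B · C(k+1)/C(k) with A=5, B=1, C=k**2 + k/2 - 7/4.
Key eq: (5)·f(k+1) = (1)·f(k) + (k**2 + k/2 - 7/4).
From deg A=0, deg B=0, deg C=2: d=2.
Coefficient equations give f(k) = (2*k**2 - 4*k - 1)/8.
Get s_k = R·t_k = 5**k*(2*k**2 - 4*k - 1) with R(k) = B(k−1)f(k)/C(k) = (2*k**2 - 4*k - 1)/(2*(4*k**2 + 2*k - 7)).
Verify: 5**k*(8*k**2 + 4*k - 14) matches t_k.
Σ_(k=0)^(8) t_k = s_(9) − s_(0) = 244140625 − (-1) = 244140626.

Σ = 244140626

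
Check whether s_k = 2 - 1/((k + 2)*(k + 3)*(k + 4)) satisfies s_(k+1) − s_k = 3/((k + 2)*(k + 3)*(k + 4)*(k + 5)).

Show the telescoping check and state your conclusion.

s_(k+1) = 2 - 1/((k + 3)*(k + 4)*(k + 5))
s_(k+1) − s_k = 3/((k + 2)*(k + 3)*(k + 4)*(k + 5))
(s_(k+1) − s_k) − t_k = 0

Valid: the claim telescopes to t_k.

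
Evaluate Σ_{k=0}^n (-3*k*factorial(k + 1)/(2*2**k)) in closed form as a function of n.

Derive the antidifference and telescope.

r(k) = (k + 1)*(k + 2)/(2*k) after simplifying.
So A=k/2 + 1 and B=1, with C=k.
f must satisfy (k/2 + 1)·f(k+1) − (1)·f(k) = k.
Degrees (1,0,1) ⇒ d ≤ 0.
Solving with deg f ≤ 0: f(k) = 2.
Get s_k = R·t_k = -3*factorial(k + 1)/2**k with R(k) = B(k−1)f(k)/C(k) = 2/k.
Check: Δs_k = -3*k*factorial(k + 1)/(2*2**k). ✓
Σ_(k=0)^n t_k = s_(n+1) − s_(0) = (-3*2**(-n - 1)*factorial(n + 2)) − (-3), i.e. 3 - 3*factorial(n + 2)/(2*2**n).

S(n) = 3 - 3*factorial(n + 2)/(2*2**n)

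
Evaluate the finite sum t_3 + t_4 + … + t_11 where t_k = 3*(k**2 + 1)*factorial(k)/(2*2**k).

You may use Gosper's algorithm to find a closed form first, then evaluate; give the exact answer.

Σ = 16839873/4

The ratio is (k + 1)*((k + 1)**2 + 1)/(2*(k**2 + 1)).
Normal form (A,B,C) = (k/2 + 1/2, 1, k**2 + 1).
f must satisfy (k/2 + 1/2)·f(k+1) − (1)·f(k) = k**2 + 1.
Degrees (1,0,2) ⇒ d ≤ 1.
Solving with deg f ≤ 1: f(k) = 2*k.
Certificate R = B(k−1)f/C = 2*k/(k**2 + 1) gives s_k = 3*k*factorial(k)/2**k.
Δs = 3*(k**2 + 1)*factorial(k)/(2*2**k), as required.
Sum = s_(12) − s_(3); s_(12) = 4209975, s_(3) = 27/4 ⇒ 16839873/4.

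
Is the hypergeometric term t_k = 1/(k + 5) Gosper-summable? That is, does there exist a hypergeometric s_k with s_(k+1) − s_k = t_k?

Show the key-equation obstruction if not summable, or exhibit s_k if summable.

Step 1: r(k) = (k + 5)/(k + 6).
Normal form (A,B,C) = (k + 5, k + 6, 1).
Need (k + 5)·f(k+1) − (k + 5)·f(k) = 1.
deg f ≤ 0 (via 1,1,0).
Write f(k) = c0. Then LHS − RHS = -1, requiring -1 = 0: contradictory. No certificate.

No — the linear system for f has no solution.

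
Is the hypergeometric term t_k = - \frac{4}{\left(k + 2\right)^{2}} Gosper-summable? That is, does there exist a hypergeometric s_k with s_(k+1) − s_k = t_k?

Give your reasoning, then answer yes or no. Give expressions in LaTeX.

No — t_k has no hypergeometric antidifference.

Ratio r(k) = (k + 2)**2/(k + 3)**2.
Factor: A=k**2 + 4*k + 4; B=k**2 + 6*k + 9; C=1.
Need (k**2 + 4*k + 4)·f(k+1) − (k**2 + 4*k + 4)·f(k) = 1.
Bound: deg f ≤ 0.
f = c0 ⇒ A·f(k+1) − B(k−1)·f(k) − C = -1. The system {-1 = 0} is inconsistent; no antidifference.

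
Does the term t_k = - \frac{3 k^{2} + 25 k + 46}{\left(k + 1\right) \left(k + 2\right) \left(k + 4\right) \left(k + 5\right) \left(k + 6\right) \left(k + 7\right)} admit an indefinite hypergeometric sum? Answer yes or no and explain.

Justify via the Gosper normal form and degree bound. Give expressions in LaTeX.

Step 1: r(k) = (k + 1)*(k + 4)*(25*k + 3*(k + 1)**2 + 71)/((k + 3)*(k + 8)*(3*k**2 + 25*k + 46)).
So A=k + 1 and B=k + 8, with C=k**3 + 34*k**2/3 + 121*k/3 + 46.
f must satisfy (k + 1)·f(k+1) − (k + 7)·f(k) = k**3 + 34*k**2/3 + 121*k/3 + 46.
Degrees (1,1,3) ⇒ d ≤ 6.
Solving with deg f ≤ 6: f(k) = k*(k + 2)*(k + 3)*(k + 5)*(k**2 + 11*k + 34)/72.
R(k) = B(k−1)·f(k)/C(k) = k*(k + 2)*(k + 5)*(k + 7)*(k**2 + 11*k + 34)/(24*(3*k**2 + 25*k + 46)); s_k = R·t_k = k*(-k**2 - 11*k - 34)/(24*(k**3 + 11*k**2 + 34*k + 24)).
Δs = (-3*k**2 - 25*k - 46)/(k**6 + 25*k**5 + 247*k**4 + 1219*k**3 + 3112*k**2 + 3796*k + 1680), as required.

Yes. s_k = \frac{k \left(- k^{2} - 11 k - 34\right)}{24 \left(k^{3} + 11 k^{2} + 34 k + 24\right)}.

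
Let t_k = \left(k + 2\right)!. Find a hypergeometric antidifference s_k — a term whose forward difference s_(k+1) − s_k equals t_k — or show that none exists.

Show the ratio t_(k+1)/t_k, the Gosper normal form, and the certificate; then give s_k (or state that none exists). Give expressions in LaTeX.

Compute t_(k+1)/t_k: get k + 3.
Normal form (A,B,C) = (k + 3, 1, 1).
Solve (k + 3)·f(k+1) − (1)·f(k) = 1.
deg f ≤ -1 (via 1,0,0).
Bound -1 < 0, so the key equation has no polynomial solution.

no hypergeometric antidifference exists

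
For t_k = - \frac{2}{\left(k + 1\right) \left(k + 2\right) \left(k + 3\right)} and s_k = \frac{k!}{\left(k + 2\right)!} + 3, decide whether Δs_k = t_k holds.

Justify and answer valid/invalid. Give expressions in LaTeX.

s_(k+1) = (3*k**2 + 15*k + 19)/((k + 2)*(k + 3))
s_(k+1) − s_k = -2/((k + 1)*(k + 2)*(k + 3))
(s_(k+1) − s_k) − t_k = 0

Valid: the claim telescopes to t_k.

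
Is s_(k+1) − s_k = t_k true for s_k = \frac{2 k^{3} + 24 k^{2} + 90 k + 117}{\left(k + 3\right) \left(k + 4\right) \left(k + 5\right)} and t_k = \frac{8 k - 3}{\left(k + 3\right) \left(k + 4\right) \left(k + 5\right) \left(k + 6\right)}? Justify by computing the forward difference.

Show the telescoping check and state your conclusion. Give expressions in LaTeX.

valid (s_(k+1) − s_k reduces to t_k)

s_(k+1) = (90*k + 2*(k + 1)**3 + 24*(k + 1)**2 + 207)/((k + 4)*(k + 5)*(k + 6))
s_(k+1) − s_k = (8*k - 3)/(k**4 + 18*k**3 + 119*k**2 + 342*k + 360)
(s_(k+1) − s_k) − t_k = 0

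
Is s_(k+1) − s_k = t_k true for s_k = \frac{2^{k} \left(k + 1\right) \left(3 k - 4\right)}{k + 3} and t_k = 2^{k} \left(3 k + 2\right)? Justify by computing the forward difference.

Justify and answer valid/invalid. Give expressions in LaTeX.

Invalid: residual \frac{2^{k + 1} \left(- 3 k^{2} - 8 k - 10\right)}{k^{2} + 7 k + 12} ≠ 0.

s_(k+1) = 2**(k + 1)*(k + 2)*(3*k - 1)/(k + 4)
s_(k+1) − s_k = 2**k*(3*k**3 + 17*k**2 + 34*k + 4)/(k**2 + 7*k + 12)
(s_(k+1) − s_k) − t_k = 2**(k + 1)*(-3*k**2 - 8*k - 10)/(k**2 + 7*k + 12)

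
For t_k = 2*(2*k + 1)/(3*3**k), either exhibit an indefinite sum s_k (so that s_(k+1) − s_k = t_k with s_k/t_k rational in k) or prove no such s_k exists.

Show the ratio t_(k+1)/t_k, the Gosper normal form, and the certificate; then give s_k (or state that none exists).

Ratio r(k) = (2*k + 3)/(3*(2*k + 1)).
Factor: A=1/3; B=1; C=k + 1/2.
Need (1/3)·f(k+1) − (1)·f(k) = k + 1/2.
Degrees (0,0,1) ⇒ d ≤ 1.
Solving with deg f ≤ 1: f(k) = -3*(k + 1)/2.
So s_k = (B(k−1)f/C)·t_k = (-3*(k + 1)/(2*k + 1))·t_k = 2*(-k - 1)/3**k.
Check: Δs_k = 2*(2*k + 1)/(3*3**k). ✓

s_k = 2*(-k - 1)/3**k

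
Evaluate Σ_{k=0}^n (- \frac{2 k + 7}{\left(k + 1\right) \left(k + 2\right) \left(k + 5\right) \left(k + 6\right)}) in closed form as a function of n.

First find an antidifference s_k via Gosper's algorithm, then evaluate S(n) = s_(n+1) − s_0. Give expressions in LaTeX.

t_(k+1)/t_k = (k + 1)*(k + 5)*(2*k + 9)/((k + 3)*(k + 7)*(2*k + 7)).
Take A(k)=k + 1, B(k)=k + 7, C(k)=k**3 + 21*k**2/2 + 73*k/2 + 42.
f must satisfy (k + 1)·f(k+1) − (k + 6)·f(k) = k**3 + 21*k**2/2 + 73*k/2 + 42.
Bound: deg f ≤ 5.
Solving with deg f ≤ 5: f(k) = k*(k + 2)*(k + 3)*(k + 4)*(k + 6)/10.
So s_k = (B(k−1)f/C)·t_k = (k*(k + 2)*(k + 6)**2/(5*(2*k + 7)))·t_k = k*(-k - 6)/(5*(k**2 + 6*k + 5)).
Check: Δs_k = (-2*k - 7)/(k**4 + 14*k**3 + 65*k**2 + 112*k + 60). ✓
s_(n+1) = (-n**2 - 8*n - 7)/(5*(n**2 + 8*n + 12)) and s_(0) = 0, so S(n) = (-n**2 - 8*n - 7)/(5*(n**2 + 8*n + 12)).

S(n) = \frac{- n^{2} - 8 n - 7}{5 \left(n^{2} + 8 n + 12\right)}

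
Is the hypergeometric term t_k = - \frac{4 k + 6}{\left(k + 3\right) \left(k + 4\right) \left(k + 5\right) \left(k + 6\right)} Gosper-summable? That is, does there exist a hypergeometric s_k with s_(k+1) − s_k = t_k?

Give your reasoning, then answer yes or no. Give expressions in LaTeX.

Yes. s_k = - \frac{k \left(k^{2} + 12 k + 17\right)}{15 \left(k + 3\right) \left(k + 4\right) \left(k + 5\right)}.

t_(k+1)/t_k = (k + 3)*(2*k + 5)/((k + 7)*(2*k + 3)).
Take A(k)=k + 3, B(k)=k + 7, C(k)=k + 3/2.
Set up (k + 3)·f(k+1) − (k + 6)·f(k) − (k + 3/2) = 0.
Degrees (1,1,1) ⇒ d ≤ 3.
A polynomial solution: f(k) = k*(k**2 + 12*k + 17)/60.
Certificate R = B(k−1)f/C = k*(k + 6)*(k**2 + 12*k + 17)/(30*(2*k + 3)) gives s_k = -k*(k**2 + 12*k + 17)/(15*(k + 3)*(k + 4)*(k + 5)).
Δs = 2*(-2*k - 3)/(k**4 + 18*k**3 + 119*k**2 + 342*k + 360), as required.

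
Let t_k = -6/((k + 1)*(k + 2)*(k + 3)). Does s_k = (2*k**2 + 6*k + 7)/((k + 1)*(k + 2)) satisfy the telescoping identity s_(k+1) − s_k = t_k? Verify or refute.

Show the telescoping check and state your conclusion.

s_(k+1) = (6*k + 2*(k + 1)**2 + 13)/((k + 2)*(k + 3))
s_(k+1) − s_k = -6/(k**3 + 6*k**2 + 11*k + 6)
(s_(k+1) − s_k) − t_k = 0

Valid: the claim telescopes to t_k.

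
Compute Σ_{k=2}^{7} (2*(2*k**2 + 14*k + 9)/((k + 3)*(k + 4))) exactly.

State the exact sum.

Σ = 228/11

Step 1: r(k) = (k + 3)*(14*k + 2*(k + 1)**2 + 23)/((k + 5)*(2*k**2 + 14*k + 9)).
So A=k + 3 and B=k + 5, with C=k**2 + 7*k + 9/2.
Need (k + 3)·f(k+1) − (k + 4)·f(k) = k**2 + 7*k + 9/2.
Degrees (1,1,2) ⇒ d ≤ 2.
Coefficient equations give f(k) = k*(2*k + 1)/2.
Certificate R = B(k−1)f/C = k*(k + 4)*(2*k + 1)/(2*k**2 + 14*k + 9) gives s_k = 2*k*(2*k + 1)/(k + 3).
s_(k+1) − s_k = 2*(2*k**2 + 14*k + 9)/(k**2 + 7*k + 12) = t_k.
Sum = s_(8) − s_(2); s_(8) = 272/11, s_(2) = 4 ⇒ 228/11.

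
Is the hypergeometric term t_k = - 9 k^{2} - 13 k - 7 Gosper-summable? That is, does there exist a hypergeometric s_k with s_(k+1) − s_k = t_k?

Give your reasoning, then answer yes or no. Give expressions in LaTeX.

Yes. s_k = k \left(- 3 k^{2} - 2 k - 2\right).

Ratio r(k) = (9*k**2 + 31*k + 29)/(9*k**2 + 13*k + 7).
Gosper form: A/B · C(k+1)/C(k) with A=1, B=1, C=k**2 + 13*k/9 + 7/9.
Solve (1)·f(k+1) − (1)·f(k) = k**2 + 13*k/9 + 7/9.
d = 3 from the (0,0,2) case.
Match coefficients ⇒ f(k) = k*(3*k**2 + 2*k + 2)/9.
R(k) = B(k−1)·f(k)/C(k) = k*(3*k**2 + 2*k + 2)/(9*k**2 + 13*k + 7); s_k = R·t_k = k*(-3*k**2 - 2*k - 2).
Check: Δs_k = -9*k**2 - 13*k - 7. ✓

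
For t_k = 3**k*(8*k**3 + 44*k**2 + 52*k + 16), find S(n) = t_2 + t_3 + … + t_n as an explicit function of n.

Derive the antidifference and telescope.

S(n) = 12*3**n*n**3 + 48*3**n*n**2 + 48*3**n*n + 18*3**n - 378

Ratio r(k) = 3*(2*k**3 + 17*k**2 + 41*k + 30)/(2*k**3 + 11*k**2 + 13*k + 4).
A = 3, B = 1, C = k**3 + 11*k**2/2 + 13*k/2 + 2.
f must satisfy (3)·f(k+1) − (1)·f(k) = k**3 + 11*k**2/2 + 13*k/2 + 2.
From deg A=0, deg B=0, deg C=3: d=3.
Solve for f: f(k) = (2*k**3 + 2*k**2 - 2*k + 1)/4 (degree 3 ≤ 3).
R(k) = B(k−1)·f(k)/C(k) = (2*k**3 + 2*k**2 - 2*k + 1)/(2*(k + 1)*(k + 4)*(2*k + 1)); s_k = R·t_k = 3**k*(4*k**3 + 4*k**2 - 4*k + 2).
Verify: 3**k*(8*k**3 + 44*k**2 + 52*k + 16) matches t_k.
s_(n+1) = 3**(n + 1)*(4*n**3 + 16*n**2 + 16*n + 6) and s_(2) = 378, so S(n) = 12*3**n*n**3 + 48*3**n*n**2 + 48*3**n*n + 18*3**n - 378.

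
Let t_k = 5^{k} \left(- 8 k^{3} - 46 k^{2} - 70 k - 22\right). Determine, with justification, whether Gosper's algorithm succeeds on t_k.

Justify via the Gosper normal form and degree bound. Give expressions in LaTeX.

r(k) = 5*(4*k**3 + 35*k**2 + 93*k + 73)/(4*k**3 + 23*k**2 + 35*k + 11) after simplifying.
So A=5 and B=1, with C=k**3 + 23*k**2/4 + 35*k/4 + 11/4.
Set up (5)·f(k+1) − (1)·f(k) − (k**3 + 23*k**2/4 + 35*k/4 + 11/4) = 0.
From deg A=0, deg B=0, deg C=3: d=3.
Match coefficients ⇒ f(k) = (k + 1)*(k**2 + k - 1)/4.
So s_k = (B(k−1)f/C)·t_k = ((k + 1)*(k**2 + k - 1)/(4*k**3 + 23*k**2 + 35*k + 11))·t_k = 2*5**k*(-k**3 - 2*k**2 + 1).
s_(k+1) − s_k = 5**k*(-8*k**3 - 46*k**2 - 70*k - 22) = t_k.

Yes. s_k = 2 \cdot 5^{k} \left(- k^{3} - 2 k^{2} + 1\right).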